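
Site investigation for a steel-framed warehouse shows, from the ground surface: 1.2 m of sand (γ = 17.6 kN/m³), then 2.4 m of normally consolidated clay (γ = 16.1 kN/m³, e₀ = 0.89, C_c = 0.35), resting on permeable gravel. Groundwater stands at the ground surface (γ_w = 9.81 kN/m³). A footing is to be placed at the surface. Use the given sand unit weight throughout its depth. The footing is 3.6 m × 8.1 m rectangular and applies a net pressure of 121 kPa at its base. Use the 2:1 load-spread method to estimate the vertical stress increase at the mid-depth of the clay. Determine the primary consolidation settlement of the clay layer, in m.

Mid-depth of clay below the ground surface: z = 1.2 + 2.4/2 = 2.4 m.
Total vertical stress at mid-clay: σ_v = 17.6×1.2 + 16.1×1.2 = 40.44 kPa.
Pore pressure: u = 9.81×(2.4 − 0) = 23.544 kPa.
Initial effective stress: σ'_0 = σ_v − u = 40.44 − 23.544 = 16.896 kPa.
Stress increase at mid-clay by the 2:1 spreading method:
Δσ = qBL/((B+z)(L+z)) = 121×3.6×8.1/((3.6+2.4)(8.1+2.4)) = 56.006 kPa
Final effective stress: σ'_f = σ'_0 + Δσ = 16.896 + 56.006 = 72.902 kPa.
Normally consolidated clay, so the full stress increment lies on the virgin compression line:
S_c = C_c·H/(1+e₀)·log₁₀(σ'_f/σ'_0) = 0.35×2.4/(1+0.89)×log₁₀(72.902/16.896)
    = 0.44444 × 0.63496 = 0.2822 m

S_c ≈ 0.282 m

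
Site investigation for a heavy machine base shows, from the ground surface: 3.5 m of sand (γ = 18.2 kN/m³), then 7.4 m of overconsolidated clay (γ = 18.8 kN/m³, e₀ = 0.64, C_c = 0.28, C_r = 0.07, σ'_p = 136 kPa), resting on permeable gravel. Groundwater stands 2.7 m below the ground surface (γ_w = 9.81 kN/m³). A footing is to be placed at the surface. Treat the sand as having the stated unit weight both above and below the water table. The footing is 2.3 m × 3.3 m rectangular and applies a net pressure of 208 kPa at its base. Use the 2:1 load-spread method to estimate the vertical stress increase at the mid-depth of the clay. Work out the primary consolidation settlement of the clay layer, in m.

Mid-depth of clay below the ground surface: z = 3.5 + 7.4/2 = 7.2 m.
Total vertical stress at mid-clay: σ_v = 18.2×3.5 + 18.8×3.7 = 133.26 kPa.
Pore pressure: u = 9.81×(7.2 − 2.7) = 44.145 kPa.
Initial effective stress: σ'_0 = σ_v − u = 133.26 − 44.145 = 89.115 kPa.
Stress increase at mid-clay by the 2:1 spreading method:
Δσ = qBL/((B+z)(L+z)) = 208×2.3×3.3/((2.3+7.2)(3.3+7.2)) = 15.827 kPa
Final effective stress: σ'_f = 89.115 + 15.827 = 104.94 kPa.
σ'_f = 104.94 ≤ σ'_p = 136 kPa, so the clay remains overconsolidated and only the recompression index applies:
S_c = C_r·H/(1+e₀)·log₁₀(σ'_f/σ'_0) = 0.07×7.4/1.64×log₁₀(104.94/89.115)
    = 0.31585 × 0.07099 = 0.02242 m

S_c ≈ 0.0224 m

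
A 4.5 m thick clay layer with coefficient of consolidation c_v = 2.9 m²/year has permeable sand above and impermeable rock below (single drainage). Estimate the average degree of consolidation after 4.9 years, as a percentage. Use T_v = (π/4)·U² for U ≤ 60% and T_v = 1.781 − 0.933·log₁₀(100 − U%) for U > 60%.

Drainage path length: H_d = H = 4.5 m (single drainage).
T_v = c_v·t/H_d² = 2.9×4.9/4.5² = 0.70173.
T_v = 0.70173 corresponds to the U > 60% branch:
U = 1 − 10^((1.781 − T_v)/0.933)/100 = 0.8565

U ≈ 85.7 %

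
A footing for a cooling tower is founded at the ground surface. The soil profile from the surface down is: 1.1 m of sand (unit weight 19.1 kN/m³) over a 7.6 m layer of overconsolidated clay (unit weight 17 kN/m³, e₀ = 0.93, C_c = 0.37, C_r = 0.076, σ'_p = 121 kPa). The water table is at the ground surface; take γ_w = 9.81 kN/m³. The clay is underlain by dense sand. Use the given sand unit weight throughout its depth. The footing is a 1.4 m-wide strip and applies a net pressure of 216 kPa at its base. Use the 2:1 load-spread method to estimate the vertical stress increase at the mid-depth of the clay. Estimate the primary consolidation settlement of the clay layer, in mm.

S_c ≈ 107 mm

Mid-depth of clay below the ground surface: z = 1.1 + 7.6/2 = 4.9 m.
Total vertical stress at mid-clay: σ_v = 19.1×1.1 + 17×3.8 = 85.61 kPa.
Pore pressure: u = 9.81×(4.9 − 0) = 48.069 kPa.
Initial effective stress: σ'_0 = σ_v − u = 85.61 − 48.069 = 37.541 kPa.
Stress increase at mid-clay by the 2:1 spreading method:
Δσ = qB/(B+z) = 216×1.4/(1.4+4.9) = 48 kPa
Final effective stress: σ'_f = 37.541 + 48 = 85.541 kPa.
σ'_f = 85.541 ≤ σ'_p = 121 kPa, so the clay remains overconsolidated and only the recompression index applies:
S_c = C_r·H/(1+e₀)·log₁₀(σ'_f/σ'_0) = 0.076×7.6/1.93×log₁₀(85.541/37.541)
    = 0.29927 × 0.35767 = 0.107 m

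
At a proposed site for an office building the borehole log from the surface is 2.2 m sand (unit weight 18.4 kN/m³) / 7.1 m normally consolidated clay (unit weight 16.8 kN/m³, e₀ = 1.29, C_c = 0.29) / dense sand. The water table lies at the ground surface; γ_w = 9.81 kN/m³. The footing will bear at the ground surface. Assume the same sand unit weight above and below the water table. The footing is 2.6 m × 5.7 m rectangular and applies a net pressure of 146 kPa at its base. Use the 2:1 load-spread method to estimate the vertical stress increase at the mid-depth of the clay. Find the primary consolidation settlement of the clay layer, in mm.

Mid-depth of clay below the ground surface: z = 2.2 + 7.1/2 = 5.75 m.
Total vertical stress at mid-clay: σ_v = 18.4×2.2 + 16.8×3.55 = 100.12 kPa.
Pore pressure: u = 9.81×(5.75 − 0) = 56.408 kPa.
Initial effective stress: σ'_0 = σ_v − u = 100.12 − 56.408 = 43.712 kPa.
Stress increase at mid-clay by the 2:1 spreading method:
Δσ = qBL/((B+z)(L+z)) = 146×2.6×5.7/((2.6+5.75)(5.7+5.75)) = 22.631 kPa
Final effective stress: σ'_f = σ'_0 + Δσ = 43.712 + 22.631 = 66.343 kPa.
Normally consolidated clay, so the full stress increment lies on the virgin compression line:
S_c = C_c·H/(1+e₀)·log₁₀(σ'_f/σ'_0) = 0.29×7.1/(1+1.29)×log₁₀(66.343/43.712)
    = 0.89913 × 0.18119 = 0.1629 m

S_c ≈ 163 mm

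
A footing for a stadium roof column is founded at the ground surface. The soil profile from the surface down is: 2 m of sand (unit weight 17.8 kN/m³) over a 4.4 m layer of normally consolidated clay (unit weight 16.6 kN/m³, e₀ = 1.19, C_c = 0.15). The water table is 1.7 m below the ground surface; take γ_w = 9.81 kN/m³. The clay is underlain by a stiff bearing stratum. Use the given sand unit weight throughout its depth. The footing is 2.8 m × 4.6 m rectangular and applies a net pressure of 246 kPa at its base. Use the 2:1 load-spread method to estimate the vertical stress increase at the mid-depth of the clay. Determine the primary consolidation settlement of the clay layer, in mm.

S_c ≈ 95.9 mm

Mid-depth of clay below the ground surface: z = 2 + 4.4/2 = 4.2 m.
Total vertical stress at mid-clay: σ_v = 17.8×2 + 16.6×2.2 = 72.12 kPa.
Pore pressure: u = 9.81×(4.2 − 1.7) = 24.525 kPa.
Initial effective stress: σ'_0 = σ_v − u = 72.12 − 24.525 = 47.595 kPa.
Stress increase at mid-clay by the 2:1 spreading method:
Δσ = qBL/((B+z)(L+z)) = 246×2.8×4.6/((2.8+4.2)(4.6+4.2)) = 51.436 kPa
Final effective stress: σ'_f = σ'_0 + Δσ = 47.595 + 51.436 = 99.031 kPa.
Normally consolidated clay, so the full stress increment lies on the virgin compression line:
S_c = C_c·H/(1+e₀)·log₁₀(σ'_f/σ'_0) = 0.15×4.4/(1+1.19)×log₁₀(99.031/47.595)
    = 0.30137 × 0.31821 = 0.0959 m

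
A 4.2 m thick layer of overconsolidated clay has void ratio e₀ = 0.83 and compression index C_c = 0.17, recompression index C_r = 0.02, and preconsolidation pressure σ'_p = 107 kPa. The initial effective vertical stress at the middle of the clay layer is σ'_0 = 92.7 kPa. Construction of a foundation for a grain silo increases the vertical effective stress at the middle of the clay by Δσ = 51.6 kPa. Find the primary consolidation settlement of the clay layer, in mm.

S_c ≈ 53.5 mm

Final effective stress: σ'_f = 92.7 + 51.6 = 144.3 kPa.
σ'_f = 144.3 > σ'_p = 107 kPa, so the stress path crosses the preconsolidation pressure — recompression up to σ'_p, then virgin compression beyond:
S_c = H/(1+e₀)·[C_r·log₁₀(σ'_p/σ'_0) + C_c·log₁₀(σ'_f/σ'_p)]
    = 4.2/1.83 × [0.02×log₁₀(107/92.7) + 0.17×log₁₀(144.3/107)]
    = 2.2951 × [0.0012461 + 0.02208] = 0.05354 m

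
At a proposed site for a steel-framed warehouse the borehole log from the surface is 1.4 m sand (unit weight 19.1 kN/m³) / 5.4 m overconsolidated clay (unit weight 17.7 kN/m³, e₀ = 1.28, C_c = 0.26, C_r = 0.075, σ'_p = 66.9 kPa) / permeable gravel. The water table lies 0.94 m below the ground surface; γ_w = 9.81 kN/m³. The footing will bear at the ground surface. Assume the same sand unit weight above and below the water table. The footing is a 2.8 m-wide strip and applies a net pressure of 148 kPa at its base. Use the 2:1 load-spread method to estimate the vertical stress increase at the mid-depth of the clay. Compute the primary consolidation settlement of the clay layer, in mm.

Mid-depth of clay below the ground surface: z = 1.4 + 5.4/2 = 4.1 m.
Total vertical stress at mid-clay: σ_v = 19.1×1.4 + 17.7×2.7 = 74.53 kPa.
Pore pressure: u = 9.81×(4.1 − 0.94) = 31 kPa.
Initial effective stress: σ'_0 = σ_v − u = 74.53 − 31 = 43.53 kPa.
Stress increase at mid-clay by the 2:1 spreading method:
Δσ = qB/(B+z) = 148×2.8/(2.8+4.1) = 60.058 kPa
Final effective stress: σ'_f = 43.53 + 60.058 = 103.59 kPa.
σ'_f = 103.59 > σ'_p = 66.9 kPa, so the stress path crosses the preconsolidation pressure — recompression up to σ'_p, then virgin compression beyond:
S_c = H/(1+e₀)·[C_r·log₁₀(σ'_p/σ'_0) + C_c·log₁₀(σ'_f/σ'_p)]
    = 5.4/2.28 × [0.075×log₁₀(66.9/43.53) + 0.26×log₁₀(103.59/66.9)]
    = 2.3684 × [0.013998 + 0.049372] = 0.1501 m

S_c ≈ 150 mm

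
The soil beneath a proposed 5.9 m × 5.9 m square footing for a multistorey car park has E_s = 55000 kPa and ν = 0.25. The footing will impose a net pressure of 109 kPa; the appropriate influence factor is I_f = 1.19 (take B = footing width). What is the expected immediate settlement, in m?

Immediate (elastic) settlement: S_e = q·B·(1−ν²)/E_s · I_f.
S_e = 109 × 5.9 × (1 − 0.25²) / 55000 × 1.19
    = 109 × 5.9 × 0.9375 / 55000 × 1.19
    = 0.01304 m

S_e ≈ 0.013 m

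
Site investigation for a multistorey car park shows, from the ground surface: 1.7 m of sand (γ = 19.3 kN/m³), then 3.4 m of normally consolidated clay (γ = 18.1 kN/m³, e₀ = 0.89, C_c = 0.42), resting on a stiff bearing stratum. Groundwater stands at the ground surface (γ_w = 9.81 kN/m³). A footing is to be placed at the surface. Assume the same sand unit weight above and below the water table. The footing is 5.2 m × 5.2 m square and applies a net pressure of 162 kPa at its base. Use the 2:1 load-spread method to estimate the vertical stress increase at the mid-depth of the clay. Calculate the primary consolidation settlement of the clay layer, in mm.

S_c ≈ 356 mm

Mid-depth of clay below the ground surface: z = 1.7 + 3.4/2 = 3.4 m.
Total vertical stress at mid-clay: σ_v = 19.3×1.7 + 18.1×1.7 = 63.58 kPa.
Pore pressure: u = 9.81×(3.4 − 0) = 33.354 kPa.
Initial effective stress: σ'_0 = σ_v − u = 63.58 − 33.354 = 30.226 kPa.
Stress increase at mid-clay by the 2:1 spreading method:
Δσ = qBL/((B+z)(L+z)) = 162×5.2×5.2/((5.2+3.4)(5.2+3.4)) = 59.228 kPa
Final effective stress: σ'_f = σ'_0 + Δσ = 30.226 + 59.228 = 89.454 kPa.
Normally consolidated clay, so the full stress increment lies on the virgin compression line:
S_c = C_c·H/(1+e₀)·log₁₀(σ'_f/σ'_0) = 0.42×3.4/(1+0.89)×log₁₀(89.454/30.226)
    = 0.75556 × 0.47122 = 0.356 m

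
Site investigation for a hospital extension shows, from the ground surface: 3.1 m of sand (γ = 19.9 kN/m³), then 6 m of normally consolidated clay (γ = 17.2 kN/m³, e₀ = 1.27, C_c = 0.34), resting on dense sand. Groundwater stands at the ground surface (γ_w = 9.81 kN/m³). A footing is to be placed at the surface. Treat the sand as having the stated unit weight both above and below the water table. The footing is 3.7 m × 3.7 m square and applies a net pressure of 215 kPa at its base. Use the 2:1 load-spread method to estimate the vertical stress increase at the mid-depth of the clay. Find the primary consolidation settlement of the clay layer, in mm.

S_c ≈ 177 mm

Mid-depth of clay below the ground surface: z = 3.1 + 6/2 = 6.1 m.
Total vertical stress at mid-clay: σ_v = 19.9×3.1 + 17.2×3 = 113.29 kPa.
Pore pressure: u = 9.81×(6.1 − 0) = 59.841 kPa.
Initial effective stress: σ'_0 = σ_v − u = 113.29 − 59.841 = 53.449 kPa.
Stress increase at mid-clay by the 2:1 spreading method:
Δσ = qBL/((B+z)(L+z)) = 215×3.7×3.7/((3.7+6.1)(3.7+6.1)) = 30.647 kPa
Final effective stress: σ'_f = σ'_0 + Δσ = 53.449 + 30.647 = 84.096 kPa.
Normally consolidated clay, so the full stress increment lies on the virgin compression line:
S_c = C_c·H/(1+e₀)·log₁₀(σ'_f/σ'_0) = 0.34×6/(1+1.27)×log₁₀(84.096/53.449)
    = 0.89868 × 0.19684 = 0.1769 m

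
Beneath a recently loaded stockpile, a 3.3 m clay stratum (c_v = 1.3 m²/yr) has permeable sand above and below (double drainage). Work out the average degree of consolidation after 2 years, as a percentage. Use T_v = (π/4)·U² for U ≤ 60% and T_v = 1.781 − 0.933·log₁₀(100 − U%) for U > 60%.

Drainage path length: H_d = H/2 = 1.65 m (double drainage).
T_v = c_v·t/H_d² = 1.3×2/1.65² = 0.955.
T_v = 0.955 corresponds to the U > 60% branch:
U = 1 − 10^((1.781 − T_v)/0.933)/100 = 0.9232

U ≈ 92.3 %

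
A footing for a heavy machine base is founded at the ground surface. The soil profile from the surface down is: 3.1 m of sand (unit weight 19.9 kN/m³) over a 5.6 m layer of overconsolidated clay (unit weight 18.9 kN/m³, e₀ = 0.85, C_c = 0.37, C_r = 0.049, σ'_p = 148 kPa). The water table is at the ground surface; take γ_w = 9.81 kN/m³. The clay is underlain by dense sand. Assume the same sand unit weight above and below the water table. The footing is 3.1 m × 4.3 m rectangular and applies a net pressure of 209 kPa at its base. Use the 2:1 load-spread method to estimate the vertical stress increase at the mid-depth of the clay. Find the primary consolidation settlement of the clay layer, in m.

Mid-depth of clay below the ground surface: z = 3.1 + 5.6/2 = 5.9 m.
Total vertical stress at mid-clay: σ_v = 19.9×3.1 + 18.9×2.8 = 114.61 kPa.
Pore pressure: u = 9.81×(5.9 − 0) = 57.879 kPa.
Initial effective stress: σ'_0 = σ_v − u = 114.61 − 57.879 = 56.731 kPa.
Stress increase at mid-clay by the 2:1 spreading method:
Δσ = qBL/((B+z)(L+z)) = 209×3.1×4.3/((3.1+5.9)(4.3+5.9)) = 30.348 kPa
Final effective stress: σ'_f = 56.731 + 30.348 = 87.079 kPa.
σ'_f = 87.079 ≤ σ'_p = 148 kPa, so the clay remains overconsolidated and only the recompression index applies:
S_c = C_r·H/(1+e₀)·log₁₀(σ'_f/σ'_0) = 0.049×5.6/1.85×log₁₀(87.079/56.731)
    = 0.14832 × 0.18609 = 0.0276 m

S_c ≈ 0.0276 m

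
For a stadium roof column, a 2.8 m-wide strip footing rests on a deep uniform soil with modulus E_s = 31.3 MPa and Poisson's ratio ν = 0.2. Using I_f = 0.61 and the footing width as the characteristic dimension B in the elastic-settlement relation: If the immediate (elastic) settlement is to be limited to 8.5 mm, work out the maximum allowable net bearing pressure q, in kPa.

q ≈ 162 kPa

E_s = 31.3 MPa = 31300 kPa.
S_e = q·B·(1−ν²)/E_s · I_f  ⇒  q = S_e·E_s / (B·(1−ν²)·I_f).
q = 0.0085 × 31300 / (2.8 × 0.96 × 0.61) = 162.3 kPa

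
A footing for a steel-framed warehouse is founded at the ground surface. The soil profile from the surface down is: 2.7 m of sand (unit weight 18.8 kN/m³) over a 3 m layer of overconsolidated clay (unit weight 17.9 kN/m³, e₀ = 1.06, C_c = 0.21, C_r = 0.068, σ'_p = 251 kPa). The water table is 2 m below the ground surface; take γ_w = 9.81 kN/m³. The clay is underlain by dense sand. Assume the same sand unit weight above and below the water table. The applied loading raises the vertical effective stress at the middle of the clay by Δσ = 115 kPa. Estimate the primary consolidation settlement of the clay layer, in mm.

S_c ≈ 48 mm

Mid-depth of clay below the ground surface: z = 2.7 + 3/2 = 4.2 m.
Total vertical stress at mid-clay: σ_v = 18.8×2.7 + 17.9×1.5 = 77.61 kPa.
Pore pressure: u = 9.81×(4.2 − 2) = 21.582 kPa.
Initial effective stress: σ'_0 = σ_v − u = 77.61 − 21.582 = 56.028 kPa.
Final effective stress: σ'_f = 56.028 + 115 = 171.03 kPa.
σ'_f = 171.03 ≤ σ'_p = 251 kPa, so the clay remains overconsolidated and only the recompression index applies:
S_c = C_r·H/(1+e₀)·log₁₀(σ'_f/σ'_0) = 0.068×3/2.06×log₁₀(171.03/56.028)
    = 0.099028 × 0.48467 = 0.048 m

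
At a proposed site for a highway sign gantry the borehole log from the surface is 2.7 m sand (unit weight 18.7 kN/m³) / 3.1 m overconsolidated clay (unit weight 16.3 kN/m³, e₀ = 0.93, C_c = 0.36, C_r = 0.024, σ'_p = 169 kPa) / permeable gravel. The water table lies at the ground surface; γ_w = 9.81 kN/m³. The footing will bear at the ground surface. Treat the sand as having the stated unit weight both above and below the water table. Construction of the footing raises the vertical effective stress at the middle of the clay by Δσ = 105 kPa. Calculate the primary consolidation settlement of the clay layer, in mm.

S_c ≈ 23.6 mm

Mid-depth of clay below the ground surface: z = 2.7 + 3.1/2 = 4.25 m.
Total vertical stress at mid-clay: σ_v = 18.7×2.7 + 16.3×1.55 = 75.755 kPa.
Pore pressure: u = 9.81×(4.25 − 0) = 41.693 kPa.
Initial effective stress: σ'_0 = σ_v − u = 75.755 − 41.693 = 34.062 kPa.
Final effective stress: σ'_f = 34.062 + 105 = 139.06 kPa.
σ'_f = 139.06 ≤ σ'_p = 169 kPa, so the clay remains overconsolidated and only the recompression index applies:
S_c = C_r·H/(1+e₀)·log₁₀(σ'_f/σ'_0) = 0.024×3.1/1.93×log₁₀(139.06/34.062)
    = 0.038549 × 0.61093 = 0.02355 m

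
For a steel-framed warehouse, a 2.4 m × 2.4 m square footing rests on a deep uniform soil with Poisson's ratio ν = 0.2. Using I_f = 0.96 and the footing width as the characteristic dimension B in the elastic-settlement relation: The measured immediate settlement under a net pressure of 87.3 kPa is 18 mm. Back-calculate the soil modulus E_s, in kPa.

S_e = q·B·(1−ν²)/E_s · I_f  ⇒  E_s = q·B·(1−ν²)·I_f / S_e.
E_s = 87.3 × 2.4 × 0.96 × 0.96 / 0.018 = 10730 kPa

E_s ≈ 10700 kPa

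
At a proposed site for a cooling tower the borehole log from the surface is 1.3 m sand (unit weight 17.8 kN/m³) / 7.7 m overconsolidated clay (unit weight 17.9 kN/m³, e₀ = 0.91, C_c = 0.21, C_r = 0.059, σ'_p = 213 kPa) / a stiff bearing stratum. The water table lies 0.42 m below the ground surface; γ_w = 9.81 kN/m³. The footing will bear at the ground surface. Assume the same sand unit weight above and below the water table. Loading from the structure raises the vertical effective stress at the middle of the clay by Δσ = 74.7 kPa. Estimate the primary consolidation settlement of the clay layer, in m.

S_c ≈ 0.1 m

Mid-depth of clay below the ground surface: z = 1.3 + 7.7/2 = 5.15 m.
Total vertical stress at mid-clay: σ_v = 17.8×1.3 + 17.9×3.85 = 92.055 kPa.
Pore pressure: u = 9.81×(5.15 − 0.42) = 46.401 kPa.
Initial effective stress: σ'_0 = σ_v − u = 92.055 − 46.401 = 45.654 kPa.
Final effective stress: σ'_f = 45.654 + 74.7 = 120.35 kPa.
σ'_f = 120.35 ≤ σ'_p = 213 kPa, so the clay remains overconsolidated and only the recompression index applies:
S_c = C_r·H/(1+e₀)·log₁₀(σ'_f/σ'_0) = 0.059×7.7/1.91×log₁₀(120.35/45.654)
    = 0.23785 × 0.42097 = 0.1001 m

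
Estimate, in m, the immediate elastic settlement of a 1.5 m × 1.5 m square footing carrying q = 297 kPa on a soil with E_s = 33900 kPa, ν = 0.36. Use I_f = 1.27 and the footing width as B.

S_e ≈ 0.0145 m

Immediate (elastic) settlement: S_e = q·B·(1−ν²)/E_s · I_f.
S_e = 297 × 1.5 × (1 − 0.36²) / 33900 × 1.27
    = 297 × 1.5 × 0.8704 / 33900 × 1.27
    = 0.01453 m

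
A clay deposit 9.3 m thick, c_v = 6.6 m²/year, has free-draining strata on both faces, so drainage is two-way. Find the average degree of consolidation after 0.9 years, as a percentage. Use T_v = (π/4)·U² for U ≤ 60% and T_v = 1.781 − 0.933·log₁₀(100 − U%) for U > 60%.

U ≈ 59.1 %

Drainage path length: H_d = H/2 = 4.65 m (double drainage).
T_v = c_v·t/H_d² = 6.6×0.9/4.65² = 0.27471.
T_v = 0.27471 corresponds to the U ≤ 60% branch:
U = √(4T_v/π) = 0.5914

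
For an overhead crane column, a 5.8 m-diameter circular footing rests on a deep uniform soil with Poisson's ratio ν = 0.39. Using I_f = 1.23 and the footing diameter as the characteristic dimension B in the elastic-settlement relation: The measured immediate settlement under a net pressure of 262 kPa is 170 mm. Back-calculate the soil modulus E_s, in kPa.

S_e = q·B·(1−ν²)/E_s · I_f  ⇒  E_s = q·B·(1−ν²)·I_f / S_e.
E_s = 262 × 5.8 × 0.8479 × 1.23 / 0.17 = 9322 kPa

E_s ≈ 9320 kPa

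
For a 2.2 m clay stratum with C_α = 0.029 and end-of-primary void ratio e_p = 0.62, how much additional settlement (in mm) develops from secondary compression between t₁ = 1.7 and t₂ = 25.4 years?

Secondary compression: S_s = C_α·H/(1+e_p)·log₁₀(t₂/t₁)
S_s = 0.029×2.2/(1+0.62)×log₁₀(25.4/1.7)
    = 0.03938 × 1.174 = 0.04625 m

S_s ≈ 46.3 mm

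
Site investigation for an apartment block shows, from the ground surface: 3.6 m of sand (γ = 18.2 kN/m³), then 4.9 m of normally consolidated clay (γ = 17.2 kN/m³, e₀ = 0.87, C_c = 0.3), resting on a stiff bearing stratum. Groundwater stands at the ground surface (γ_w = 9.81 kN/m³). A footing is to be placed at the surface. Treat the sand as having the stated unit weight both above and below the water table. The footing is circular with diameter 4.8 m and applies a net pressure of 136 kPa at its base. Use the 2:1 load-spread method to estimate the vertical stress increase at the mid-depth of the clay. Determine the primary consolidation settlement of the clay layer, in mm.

Mid-depth of clay below the ground surface: z = 3.6 + 4.9/2 = 6.05 m.
Total vertical stress at mid-clay: σ_v = 18.2×3.6 + 17.2×2.45 = 107.66 kPa.
Pore pressure: u = 9.81×(6.05 − 0) = 59.351 kPa.
Initial effective stress: σ'_0 = σ_v − u = 107.66 − 59.351 = 48.309 kPa.
Stress increase at mid-clay by the 2:1 spreading method:
Δσ ≈ qD²/(D+z)² = 136×4.8²/(4.8+6.05)² = 26.617 kPa
Final effective stress: σ'_f = σ'_0 + Δσ = 48.309 + 26.617 = 74.926 kPa.
Normally consolidated clay, so the full stress increment lies on the virgin compression line:
S_c = C_c·H/(1+e₀)·log₁₀(σ'_f/σ'_0) = 0.3×4.9/(1+0.87)×log₁₀(74.926/48.309)
    = 0.7861 × 0.1906 = 0.1498 m

S_c ≈ 150 mm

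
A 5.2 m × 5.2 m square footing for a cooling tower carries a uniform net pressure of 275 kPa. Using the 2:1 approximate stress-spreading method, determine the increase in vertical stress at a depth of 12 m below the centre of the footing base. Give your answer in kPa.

Δσ_z ≈ 25.1 kPa

By the 2:1 method the load spreads at 1 horizontal : 2 vertical, so at depth z the loaded area has grown by z in each plan dimension:
Δσ = qBL/((B+z)(L+z)) = 275×5.2×5.2/((5.2+12)(5.2+12)) = 25.135 kPa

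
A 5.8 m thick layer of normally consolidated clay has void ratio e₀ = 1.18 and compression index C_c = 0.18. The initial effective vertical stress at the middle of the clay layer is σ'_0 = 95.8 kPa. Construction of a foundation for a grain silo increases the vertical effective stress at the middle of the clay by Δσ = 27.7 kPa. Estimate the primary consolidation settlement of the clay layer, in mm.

Final effective stress: σ'_f = σ'_0 + Δσ = 95.8 + 27.7 = 123.5 kPa.
Normally consolidated clay, so the full stress increment lies on the virgin compression line:
S_c = C_c·H/(1+e₀)·log₁₀(σ'_f/σ'_0) = 0.18×5.8/(1+1.18)×log₁₀(123.5/95.8)
    = 0.4789 × 0.1103 = 0.05282 m

S_c ≈ 52.8 mm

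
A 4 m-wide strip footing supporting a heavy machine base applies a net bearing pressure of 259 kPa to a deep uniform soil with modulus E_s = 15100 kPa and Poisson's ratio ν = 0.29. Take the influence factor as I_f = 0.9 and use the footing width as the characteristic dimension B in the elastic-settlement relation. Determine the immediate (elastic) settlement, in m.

Immediate (elastic) settlement: S_e = q·B·(1−ν²)/E_s · I_f.
S_e = 259 × 4 × (1 − 0.29²) / 15100 × 0.9
    = 259 × 4 × 0.9159 / 15100 × 0.9
    = 0.05656 m

S_e ≈ 0.0566 m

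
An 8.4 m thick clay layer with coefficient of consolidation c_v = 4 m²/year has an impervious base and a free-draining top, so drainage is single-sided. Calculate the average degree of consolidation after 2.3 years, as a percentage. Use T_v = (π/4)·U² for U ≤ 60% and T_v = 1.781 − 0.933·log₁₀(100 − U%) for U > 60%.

U ≈ 40.7 %

Drainage path length: H_d = H = 8.4 m (single drainage).
T_v = c_v·t/H_d² = 4×2.3/8.4² = 0.13039.
T_v = 0.13039 corresponds to the U ≤ 60% branch:
U = √(4T_v/π) = 0.4075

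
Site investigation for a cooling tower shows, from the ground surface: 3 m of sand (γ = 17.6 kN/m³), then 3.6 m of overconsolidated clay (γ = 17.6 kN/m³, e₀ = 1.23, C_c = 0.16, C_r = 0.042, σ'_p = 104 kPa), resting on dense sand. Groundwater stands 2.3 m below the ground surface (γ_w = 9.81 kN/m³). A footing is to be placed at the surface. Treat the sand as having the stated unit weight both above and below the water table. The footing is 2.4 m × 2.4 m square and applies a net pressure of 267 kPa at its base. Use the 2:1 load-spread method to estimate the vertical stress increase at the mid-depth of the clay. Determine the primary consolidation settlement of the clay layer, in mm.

S_c ≈ 11.8 mm

Mid-depth of clay below the ground surface: z = 3 + 3.6/2 = 4.8 m.
Total vertical stress at mid-clay: σ_v = 17.6×3 + 17.6×1.8 = 84.48 kPa.
Pore pressure: u = 9.81×(4.8 − 2.3) = 24.525 kPa.
Initial effective stress: σ'_0 = σ_v − u = 84.48 − 24.525 = 59.955 kPa.
Stress increase at mid-clay by the 2:1 spreading method:
Δσ = qBL/((B+z)(L+z)) = 267×2.4×2.4/((2.4+4.8)(2.4+4.8)) = 29.667 kPa
Final effective stress: σ'_f = 59.955 + 29.667 = 89.622 kPa.
σ'_f = 89.622 ≤ σ'_p = 104 kPa, so the clay remains overconsolidated and only the recompression index applies:
S_c = C_r·H/(1+e₀)·log₁₀(σ'_f/σ'_0) = 0.042×3.6/2.23×log₁₀(89.622/59.955)
    = 0.067801 × 0.17459 = 0.01184 m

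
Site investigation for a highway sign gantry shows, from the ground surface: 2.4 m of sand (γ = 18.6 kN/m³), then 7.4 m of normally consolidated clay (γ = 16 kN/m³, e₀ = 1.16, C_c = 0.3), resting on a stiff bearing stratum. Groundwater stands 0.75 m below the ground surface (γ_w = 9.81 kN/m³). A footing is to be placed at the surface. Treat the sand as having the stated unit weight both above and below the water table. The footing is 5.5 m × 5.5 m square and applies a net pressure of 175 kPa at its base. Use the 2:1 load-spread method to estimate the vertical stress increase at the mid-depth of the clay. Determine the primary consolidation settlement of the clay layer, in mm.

Mid-depth of clay below the ground surface: z = 2.4 + 7.4/2 = 6.1 m.
Total vertical stress at mid-clay: σ_v = 18.6×2.4 + 16×3.7 = 103.84 kPa.
Pore pressure: u = 9.81×(6.1 − 0.75) = 52.483 kPa.
Initial effective stress: σ'_0 = σ_v − u = 103.84 − 52.483 = 51.357 kPa.
Stress increase at mid-clay by the 2:1 spreading method:
Δσ = qBL/((B+z)(L+z)) = 175×5.5×5.5/((5.5+6.1)(5.5+6.1)) = 39.341 kPa
Final effective stress: σ'_f = σ'_0 + Δσ = 51.357 + 39.341 = 90.698 kPa.
Normally consolidated clay, so the full stress increment lies on the virgin compression line:
S_c = C_c·H/(1+e₀)·log₁₀(σ'_f/σ'_0) = 0.3×7.4/(1+1.16)×log₁₀(90.698/51.357)
    = 1.0278 × 0.247 = 0.2539 m

S_c ≈ 254 mm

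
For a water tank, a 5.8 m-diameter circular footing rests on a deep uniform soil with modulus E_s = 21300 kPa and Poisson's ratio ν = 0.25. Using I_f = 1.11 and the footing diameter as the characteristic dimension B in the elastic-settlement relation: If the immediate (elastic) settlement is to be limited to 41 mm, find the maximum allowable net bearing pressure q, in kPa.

S_e = q·B·(1−ν²)/E_s · I_f  ⇒  q = S_e·E_s / (B·(1−ν²)·I_f).
q = 0.041 × 21300 / (5.8 × 0.9375 × 1.11) = 144.7 kPa

q ≈ 145 kPa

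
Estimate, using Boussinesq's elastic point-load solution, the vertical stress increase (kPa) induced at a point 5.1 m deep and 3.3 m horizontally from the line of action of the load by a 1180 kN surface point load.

Δσ_z ≈ 9.04 kPa

Boussinesq vertical stress below a point load on an elastic half-space:
Δσ_z = 3P/(2πz²) · [1 + (r/z)²]^(−5/2)
r/z = 3.3/5.1 = 0.64706; [1+(r/z)²]^(−5/2) = 0.41714.
Δσ_z = 3×1180/(2π×5.1²) × 0.41714 = 21.661 × 0.41714 = 9.036 kPa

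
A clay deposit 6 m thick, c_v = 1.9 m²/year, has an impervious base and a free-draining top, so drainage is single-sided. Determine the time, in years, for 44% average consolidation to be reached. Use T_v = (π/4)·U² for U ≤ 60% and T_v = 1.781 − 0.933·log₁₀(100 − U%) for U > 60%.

Drainage path length: H_d = H = 6 m (single drainage).
U ≤ 60%: T_v = (π/4)·U² = (π/4)×0.44² = 0.15205.
t = T_v·H_d²/c_v = 0.15205×6²/1.9 = 2.881 years.

t ≈ 2.88 years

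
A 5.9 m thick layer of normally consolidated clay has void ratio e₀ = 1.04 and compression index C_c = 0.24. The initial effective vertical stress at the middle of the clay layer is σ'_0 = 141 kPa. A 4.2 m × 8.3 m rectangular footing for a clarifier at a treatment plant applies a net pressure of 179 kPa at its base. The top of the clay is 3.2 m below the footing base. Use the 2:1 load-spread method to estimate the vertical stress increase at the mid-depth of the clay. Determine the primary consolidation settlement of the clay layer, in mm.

S_c ≈ 78.1 mm

Mid-depth of clay below the footing base: z = 3.2 + 5.9/2 = 6.15 m.
Stress increase at mid-clay by the 2:1 spreading method:
Δσ = qBL/((B+z)(L+z)) = 179×4.2×8.3/((4.2+6.15)(8.3+6.15)) = 41.723 kPa
Final effective stress: σ'_f = σ'_0 + Δσ = 141 + 41.723 = 182.72 kPa.
Normally consolidated clay, so the full stress increment lies on the virgin compression line:
S_c = C_c·H/(1+e₀)·log₁₀(σ'_f/σ'_0) = 0.24×5.9/(1+1.04)×log₁₀(182.72/141)
    = 0.69412 × 0.11257 = 0.07814 m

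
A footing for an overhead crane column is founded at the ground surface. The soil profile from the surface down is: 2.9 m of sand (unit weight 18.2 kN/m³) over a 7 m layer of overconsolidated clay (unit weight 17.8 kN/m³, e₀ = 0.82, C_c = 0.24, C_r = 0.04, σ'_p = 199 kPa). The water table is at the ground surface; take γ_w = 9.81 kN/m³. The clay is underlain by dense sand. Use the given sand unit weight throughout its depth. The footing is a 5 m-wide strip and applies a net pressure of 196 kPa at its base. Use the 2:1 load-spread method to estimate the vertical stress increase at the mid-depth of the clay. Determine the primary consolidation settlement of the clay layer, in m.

Mid-depth of clay below the ground surface: z = 2.9 + 7/2 = 6.4 m.
Total vertical stress at mid-clay: σ_v = 18.2×2.9 + 17.8×3.5 = 115.08 kPa.
Pore pressure: u = 9.81×(6.4 − 0) = 62.784 kPa.
Initial effective stress: σ'_0 = σ_v − u = 115.08 − 62.784 = 52.296 kPa.
Stress increase at mid-clay by the 2:1 spreading method:
Δσ = qB/(B+z) = 196×5/(5+6.4) = 85.965 kPa
Final effective stress: σ'_f = 52.296 + 85.965 = 138.26 kPa.
σ'_f = 138.26 ≤ σ'_p = 199 kPa, so the clay remains overconsolidated and only the recompression index applies:
S_c = C_r·H/(1+e₀)·log₁₀(σ'_f/σ'_0) = 0.04×7/1.82×log₁₀(138.26/52.296)
    = 0.15385 × 0.42223 = 0.06496 m

S_c ≈ 0.065 m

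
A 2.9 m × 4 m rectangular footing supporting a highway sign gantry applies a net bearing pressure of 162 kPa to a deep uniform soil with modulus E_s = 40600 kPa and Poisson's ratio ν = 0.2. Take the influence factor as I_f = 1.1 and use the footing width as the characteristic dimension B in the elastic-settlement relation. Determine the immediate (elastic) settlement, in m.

Immediate (elastic) settlement: S_e = q·B·(1−ν²)/E_s · I_f.
S_e = 162 × 2.9 × (1 − 0.2²) / 40600 × 1.1
    = 162 × 2.9 × 0.96 / 40600 × 1.1
    = 0.01222 m

S_e ≈ 0.0122 m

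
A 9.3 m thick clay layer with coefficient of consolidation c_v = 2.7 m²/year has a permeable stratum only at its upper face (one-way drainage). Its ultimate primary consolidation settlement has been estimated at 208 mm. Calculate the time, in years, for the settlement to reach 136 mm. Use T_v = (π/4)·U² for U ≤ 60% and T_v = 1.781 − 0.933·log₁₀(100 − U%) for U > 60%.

Drainage path length: H_d = H = 9.3 m (single drainage).
U = S(t)/S_ult = 136/208 = 0.6538.
U > 60%: T_v = 1.781 − 0.933·log₁₀(100 − 65.385) = 0.34486.
t = T_v·H_d²/c_v = 0.34486×9.3²/2.7 = 11.05 years.

t ≈ 11 years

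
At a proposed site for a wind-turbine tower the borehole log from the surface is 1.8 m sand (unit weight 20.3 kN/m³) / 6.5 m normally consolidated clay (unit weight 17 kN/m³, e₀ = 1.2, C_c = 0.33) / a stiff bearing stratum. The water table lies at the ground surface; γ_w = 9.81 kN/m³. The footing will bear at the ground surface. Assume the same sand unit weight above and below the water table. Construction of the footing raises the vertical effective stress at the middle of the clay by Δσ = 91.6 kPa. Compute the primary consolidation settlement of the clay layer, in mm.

S_c ≈ 488 mm

Mid-depth of clay below the ground surface: z = 1.8 + 6.5/2 = 5.05 m.
Total vertical stress at mid-clay: σ_v = 20.3×1.8 + 17×3.25 = 91.79 kPa.
Pore pressure: u = 9.81×(5.05 − 0) = 49.541 kPa.
Initial effective stress: σ'_0 = σ_v − u = 91.79 − 49.541 = 42.249 kPa.
Final effective stress: σ'_f = σ'_0 + Δσ = 42.249 + 91.6 = 133.85 kPa.
Normally consolidated clay, so the full stress increment lies on the virgin compression line:
S_c = C_c·H/(1+e₀)·log₁₀(σ'_f/σ'_0) = 0.33×6.5/(1+1.2)×log₁₀(133.85/42.249)
    = 0.975 × 0.5008 = 0.4883 m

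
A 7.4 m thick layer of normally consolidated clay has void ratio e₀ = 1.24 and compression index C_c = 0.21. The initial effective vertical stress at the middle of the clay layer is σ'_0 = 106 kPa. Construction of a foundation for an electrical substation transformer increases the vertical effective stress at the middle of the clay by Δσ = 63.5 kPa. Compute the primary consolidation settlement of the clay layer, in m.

S_c ≈ 0.141 m

Final effective stress: σ'_f = σ'_0 + Δσ = 106 + 63.5 = 169.5 kPa.
Normally consolidated clay, so the full stress increment lies on the virgin compression line:
S_c = C_c·H/(1+e₀)·log₁₀(σ'_f/σ'_0) = 0.21×7.4/(1+1.24)×log₁₀(169.5/106)
    = 0.69375 × 0.20386 = 0.1414 m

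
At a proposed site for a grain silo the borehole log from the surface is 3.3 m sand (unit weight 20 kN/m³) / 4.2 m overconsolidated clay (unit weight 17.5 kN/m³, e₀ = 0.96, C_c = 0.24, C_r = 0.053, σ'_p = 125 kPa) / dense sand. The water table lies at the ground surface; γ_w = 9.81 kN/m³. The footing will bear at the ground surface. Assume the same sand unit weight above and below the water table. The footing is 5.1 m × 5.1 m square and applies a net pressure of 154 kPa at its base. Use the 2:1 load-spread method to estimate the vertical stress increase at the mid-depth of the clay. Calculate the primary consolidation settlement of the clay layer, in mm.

S_c ≈ 27 mm

Mid-depth of clay below the ground surface: z = 3.3 + 4.2/2 = 5.4 m.
Total vertical stress at mid-clay: σ_v = 20×3.3 + 17.5×2.1 = 102.75 kPa.
Pore pressure: u = 9.81×(5.4 − 0) = 52.974 kPa.
Initial effective stress: σ'_0 = σ_v − u = 102.75 − 52.974 = 49.776 kPa.
Stress increase at mid-clay by the 2:1 spreading method:
Δσ = qBL/((B+z)(L+z)) = 154×5.1×5.1/((5.1+5.4)(5.1+5.4)) = 36.331 kPa
Final effective stress: σ'_f = 49.776 + 36.331 = 86.107 kPa.
σ'_f = 86.107 ≤ σ'_p = 125 kPa, so the clay remains overconsolidated and only the recompression index applies:
S_c = C_r·H/(1+e₀)·log₁₀(σ'_f/σ'_0) = 0.053×4.2/1.96×log₁₀(86.107/49.776)
    = 0.11357 × 0.23802 = 0.02703 m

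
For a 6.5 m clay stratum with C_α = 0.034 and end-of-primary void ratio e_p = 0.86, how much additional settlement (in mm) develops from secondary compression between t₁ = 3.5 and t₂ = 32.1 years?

Secondary compression: S_s = C_α·H/(1+e_p)·log₁₀(t₂/t₁)
S_s = 0.034×6.5/(1+0.86)×log₁₀(32.1/3.5)
    = 0.1188 × 0.9624 = 0.1144 m

S_s ≈ 114 mm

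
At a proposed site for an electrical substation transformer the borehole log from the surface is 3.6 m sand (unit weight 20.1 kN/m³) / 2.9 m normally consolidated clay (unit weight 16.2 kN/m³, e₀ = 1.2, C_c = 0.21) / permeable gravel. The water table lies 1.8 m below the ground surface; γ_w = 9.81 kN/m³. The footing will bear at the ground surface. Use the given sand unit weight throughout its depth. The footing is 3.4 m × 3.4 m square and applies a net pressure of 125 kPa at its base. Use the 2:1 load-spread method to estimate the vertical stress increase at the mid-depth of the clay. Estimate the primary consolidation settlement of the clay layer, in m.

S_c ≈ 0.033 m

Mid-depth of clay below the ground surface: z = 3.6 + 2.9/2 = 5.05 m.
Total vertical stress at mid-clay: σ_v = 20.1×3.6 + 16.2×1.45 = 95.85 kPa.
Pore pressure: u = 9.81×(5.05 − 1.8) = 31.883 kPa.
Initial effective stress: σ'_0 = σ_v − u = 95.85 − 31.883 = 63.967 kPa.
Stress increase at mid-clay by the 2:1 spreading method:
Δσ = qBL/((B+z)(L+z)) = 125×3.4×3.4/((3.4+5.05)(3.4+5.05)) = 20.237 kPa
Final effective stress: σ'_f = σ'_0 + Δσ = 63.967 + 20.237 = 84.204 kPa.
Normally consolidated clay, so the full stress increment lies on the virgin compression line:
S_c = C_c·H/(1+e₀)·log₁₀(σ'_f/σ'_0) = 0.21×2.9/(1+1.2)×log₁₀(84.204/63.967)
    = 0.27682 × 0.11938 = 0.03305 m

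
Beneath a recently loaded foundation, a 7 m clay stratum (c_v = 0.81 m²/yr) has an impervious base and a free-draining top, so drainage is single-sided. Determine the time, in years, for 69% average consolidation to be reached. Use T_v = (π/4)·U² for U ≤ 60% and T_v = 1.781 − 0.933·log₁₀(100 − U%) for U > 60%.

t ≈ 23.6 years

Drainage path length: H_d = H = 7 m (single drainage).
U > 60%: T_v = 1.781 − 0.933·log₁₀(100 − 69) = 0.38956.
t = T_v·H_d²/c_v = 0.38956×7²/0.81 = 23.57 years.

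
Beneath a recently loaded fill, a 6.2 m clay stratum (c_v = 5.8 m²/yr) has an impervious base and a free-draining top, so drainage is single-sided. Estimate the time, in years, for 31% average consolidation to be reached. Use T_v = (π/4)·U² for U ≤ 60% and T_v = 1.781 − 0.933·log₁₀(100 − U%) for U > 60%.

Drainage path length: H_d = H = 6.2 m (single drainage).
U ≤ 60%: T_v = (π/4)·U² = (π/4)×0.31² = 0.075477.
t = T_v·H_d²/c_v = 0.075477×6.2²/5.8 = 0.5002 years.

t ≈ 0.5 years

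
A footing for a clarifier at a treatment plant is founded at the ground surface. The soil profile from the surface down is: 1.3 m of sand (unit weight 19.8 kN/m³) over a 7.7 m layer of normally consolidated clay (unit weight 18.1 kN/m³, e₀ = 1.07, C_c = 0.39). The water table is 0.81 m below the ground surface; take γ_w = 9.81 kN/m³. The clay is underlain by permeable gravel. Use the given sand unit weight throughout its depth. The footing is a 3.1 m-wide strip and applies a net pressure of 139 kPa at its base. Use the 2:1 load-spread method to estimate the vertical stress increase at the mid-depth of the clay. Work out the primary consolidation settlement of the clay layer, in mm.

Mid-depth of clay below the ground surface: z = 1.3 + 7.7/2 = 5.15 m.
Total vertical stress at mid-clay: σ_v = 19.8×1.3 + 18.1×3.85 = 95.425 kPa.
Pore pressure: u = 9.81×(5.15 − 0.81) = 42.575 kPa.
Initial effective stress: σ'_0 = σ_v − u = 95.425 − 42.575 = 52.85 kPa.
Stress increase at mid-clay by the 2:1 spreading method:
Δσ = qB/(B+z) = 139×3.1/(3.1+5.15) = 52.23 kPa
Final effective stress: σ'_f = σ'_0 + Δσ = 52.85 + 52.23 = 105.08 kPa.
Normally consolidated clay, so the full stress increment lies on the virgin compression line:
S_c = C_c·H/(1+e₀)·log₁₀(σ'_f/σ'_0) = 0.39×7.7/(1+1.07)×log₁₀(105.08/52.85)
    = 1.4507 × 0.29848 = 0.433 m

S_c ≈ 433 mm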